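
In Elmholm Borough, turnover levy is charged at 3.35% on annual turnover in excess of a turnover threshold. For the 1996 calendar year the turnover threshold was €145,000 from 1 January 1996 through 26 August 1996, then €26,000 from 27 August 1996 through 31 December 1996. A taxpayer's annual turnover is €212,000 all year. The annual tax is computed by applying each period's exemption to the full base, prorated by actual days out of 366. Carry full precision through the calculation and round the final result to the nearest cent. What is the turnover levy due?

€3,627.79

1 January – 26 August 1996: 239 days, exemption €145,000 → (€212,000 − €145,000) × 3.35% × 239/366 = €1,465.6708
27 August – 31 December 1996: 127 days, exemption €26,000 → (€212,000 − €26,000) × 3.35% × 127/366 = €2,162.1230
Total = €3,627.7937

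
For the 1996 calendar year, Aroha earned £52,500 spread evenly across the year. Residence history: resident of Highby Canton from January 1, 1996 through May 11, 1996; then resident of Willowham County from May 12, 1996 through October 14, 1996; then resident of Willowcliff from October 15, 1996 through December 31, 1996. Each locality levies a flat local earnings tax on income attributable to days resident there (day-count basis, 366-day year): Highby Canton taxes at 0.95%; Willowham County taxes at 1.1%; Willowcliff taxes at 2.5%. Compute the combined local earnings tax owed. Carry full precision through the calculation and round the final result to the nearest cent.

Highby Canton, January 1 – May 11, 1996: 132 days → £52,500 × 0.95% × 132/366 = £179.8770
Willowham County, May 12 – October 14, 1996: 156 days → £52,500 × 1.1% × 156/366 = £246.1475
Willowcliff, October 15 – December 31, 1996: 78 days → £52,500 × 2.5% × 78/366 = £279.7131
Total = £705.7377

£705.74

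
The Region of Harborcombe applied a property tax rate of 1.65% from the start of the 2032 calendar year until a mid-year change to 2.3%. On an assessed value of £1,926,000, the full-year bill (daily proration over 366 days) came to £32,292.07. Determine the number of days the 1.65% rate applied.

Let d = days at the first rate; then 366 − d days at the second rate.
£1,926,000 × [1.65%·d + 2.3%·(366−d)] / 366 = £32,292.07
Solving gives d = 351, so the new rate took effect on December 17, 2032.

351 days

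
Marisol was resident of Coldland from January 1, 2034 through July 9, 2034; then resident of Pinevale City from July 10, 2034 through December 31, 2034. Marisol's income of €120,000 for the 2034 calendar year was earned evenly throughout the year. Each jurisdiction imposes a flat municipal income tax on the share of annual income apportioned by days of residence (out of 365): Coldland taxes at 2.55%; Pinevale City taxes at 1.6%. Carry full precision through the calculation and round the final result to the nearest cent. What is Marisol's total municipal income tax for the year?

Coldland, January 1 – July 9, 2034: 190 days → €120,000 × 2.55% × 190/365 = €1,592.8767
Pinevale City, July 10 – December 31, 2034: 175 days → €120,000 × 1.6% × 175/365 = €920.5479
Total = €2,513.4247

€2,513.42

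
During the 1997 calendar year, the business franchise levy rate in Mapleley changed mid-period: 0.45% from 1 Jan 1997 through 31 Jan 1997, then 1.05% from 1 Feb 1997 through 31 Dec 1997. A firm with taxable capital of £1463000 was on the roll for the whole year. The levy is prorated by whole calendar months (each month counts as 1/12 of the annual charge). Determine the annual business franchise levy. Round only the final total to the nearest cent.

£14630.00

1 Jan – 31 Jan 1997: 1 month at 0.45% → £1463000 × 0.45% × 1/12 = £548.6250
1 Feb – 31 Dec 1997: 11 months at 1.05% → £1463000 × 1.05% × 11/12 = £14081.3750
Total = £14630.0000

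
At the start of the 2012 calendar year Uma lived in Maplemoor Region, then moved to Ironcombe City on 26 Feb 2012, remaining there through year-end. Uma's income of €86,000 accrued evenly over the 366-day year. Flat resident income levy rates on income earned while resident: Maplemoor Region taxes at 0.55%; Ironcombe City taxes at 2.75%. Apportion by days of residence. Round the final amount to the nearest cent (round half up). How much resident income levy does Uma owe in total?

Maplemoor Region, 1 Jan – 25 Feb 2012: 56 days → €86,000 × 0.55% × 56/366 = €72.3716
Ironcombe City, 26 Feb – 31 Dec 2012: 310 days → €86,000 × 2.75% × 310/366 = €2,003.1421
Total = €2,075.5137

€2,075.51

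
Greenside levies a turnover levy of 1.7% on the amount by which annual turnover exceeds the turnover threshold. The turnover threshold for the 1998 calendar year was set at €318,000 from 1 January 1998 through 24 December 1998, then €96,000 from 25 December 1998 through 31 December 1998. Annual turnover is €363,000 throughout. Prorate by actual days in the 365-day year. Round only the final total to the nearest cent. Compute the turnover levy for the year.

1 January – 24 December 1998: 358 days, exemption €318,000 → (€363,000 − €318,000) × 1.7% × 358/365 = €750.3288
25 December – 31 December 1998: 7 days, exemption €96,000 → (€363,000 − €96,000) × 1.7% × 7/365 = €87.0493
Total = €837.3781

€837.38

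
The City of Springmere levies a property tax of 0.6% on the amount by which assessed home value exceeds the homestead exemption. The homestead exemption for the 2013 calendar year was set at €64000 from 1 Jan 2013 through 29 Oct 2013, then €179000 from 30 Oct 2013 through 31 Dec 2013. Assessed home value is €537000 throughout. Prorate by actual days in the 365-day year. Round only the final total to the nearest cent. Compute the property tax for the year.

€2718.90

1 Jan – 29 Oct 2013: 302 days, exemption €64000 → (€537000 − €64000) × 0.6% × 302/365 = €2348.1534
30 Oct – 31 Dec 2013: 63 days, exemption €179000 → (€537000 − €179000) × 0.6% × 63/365 = €370.7507
Total = €2718.9041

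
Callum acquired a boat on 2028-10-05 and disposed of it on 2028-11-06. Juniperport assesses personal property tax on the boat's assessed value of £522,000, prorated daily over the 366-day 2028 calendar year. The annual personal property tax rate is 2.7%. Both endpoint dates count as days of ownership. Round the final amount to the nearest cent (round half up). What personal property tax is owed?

£1,270.77

Days held (2028-10-05 to 2028-11-06): 33 out of 366
Tax = £522,000 × 2.7% × 33/366 = £1,270.7705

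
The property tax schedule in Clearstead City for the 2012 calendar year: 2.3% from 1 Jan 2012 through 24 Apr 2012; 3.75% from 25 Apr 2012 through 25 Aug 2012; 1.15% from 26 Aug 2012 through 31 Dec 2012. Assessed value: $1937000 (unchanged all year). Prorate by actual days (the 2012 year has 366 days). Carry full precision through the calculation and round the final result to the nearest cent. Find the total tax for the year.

$46199.57

1 Jan – 24 Apr 2012: 115 days at 2.3% → $1937000 × 2.3% × 115/366 = $13998.2650
25 Apr – 25 Aug 2012: 123 days at 3.75% → $1937000 × 3.75% × 123/366 = $24410.9631
26 Aug – 31 Dec 2012: 128 days at 1.15% → $1937000 × 1.15% × 128/366 = $7790.3388
Total = $46199.5669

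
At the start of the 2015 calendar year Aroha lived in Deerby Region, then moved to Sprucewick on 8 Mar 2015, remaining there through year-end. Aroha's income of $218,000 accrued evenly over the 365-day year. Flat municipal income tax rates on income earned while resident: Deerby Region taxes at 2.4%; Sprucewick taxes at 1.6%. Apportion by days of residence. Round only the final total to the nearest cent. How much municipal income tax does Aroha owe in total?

$3,803.35

Deerby Region, 1 Jan – 7 Mar 2015: 66 days → $218,000 × 2.4% × 66/365 = $946.0603
Sprucewick, 8 Mar – 31 Dec 2015: 299 days → $218,000 × 1.6% × 299/365 = $2,857.2932
Total = $3,803.3534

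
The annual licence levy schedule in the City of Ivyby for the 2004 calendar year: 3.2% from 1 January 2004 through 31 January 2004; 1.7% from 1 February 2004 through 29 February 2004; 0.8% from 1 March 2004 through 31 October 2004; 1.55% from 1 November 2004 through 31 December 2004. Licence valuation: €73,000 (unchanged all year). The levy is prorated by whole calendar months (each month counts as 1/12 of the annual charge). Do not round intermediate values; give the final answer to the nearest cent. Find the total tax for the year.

1 January – 31 January 2004: 1 month at 3.2% → €73,000 × 3.2% × 1/12 = €194.6667
1 February – 29 February 2004: 1 month at 1.7% → €73,000 × 1.7% × 1/12 = €103.4167
1 March – 31 October 2004: 8 months at 0.8% → €73,000 × 0.8% × 8/12 = €389.3333
1 November – 31 December 2004: 2 months at 1.55% → €73,000 × 1.55% × 2/12 = €188.5833
Total = €876.0000

€876.00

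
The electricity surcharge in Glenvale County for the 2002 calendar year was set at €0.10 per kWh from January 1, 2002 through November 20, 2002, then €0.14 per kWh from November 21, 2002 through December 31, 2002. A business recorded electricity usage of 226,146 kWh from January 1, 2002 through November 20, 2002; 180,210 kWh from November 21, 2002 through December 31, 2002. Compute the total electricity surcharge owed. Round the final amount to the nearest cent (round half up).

January 1 – November 20, 2002: 226,146 kWh at €0.10/kWh → €22,614.60
November 21 – December 31, 2002: 180,210 kWh at €0.14/kWh → €25,229.40

€47,844.00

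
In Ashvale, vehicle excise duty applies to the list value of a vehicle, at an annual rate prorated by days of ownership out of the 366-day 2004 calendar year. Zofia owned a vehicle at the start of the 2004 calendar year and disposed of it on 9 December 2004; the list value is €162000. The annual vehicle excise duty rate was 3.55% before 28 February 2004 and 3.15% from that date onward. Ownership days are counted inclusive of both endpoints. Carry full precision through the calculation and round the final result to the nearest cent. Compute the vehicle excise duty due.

1 January – 27 February 2004: 58 days at 3.55% → €162000 × 3.55% × 58/366 = €911.3607
28 February – 9 December 2004: 286 days at 3.15% → €162000 × 3.15% × 286/366 = €3987.5902
Total = €4898.9508

€4898.95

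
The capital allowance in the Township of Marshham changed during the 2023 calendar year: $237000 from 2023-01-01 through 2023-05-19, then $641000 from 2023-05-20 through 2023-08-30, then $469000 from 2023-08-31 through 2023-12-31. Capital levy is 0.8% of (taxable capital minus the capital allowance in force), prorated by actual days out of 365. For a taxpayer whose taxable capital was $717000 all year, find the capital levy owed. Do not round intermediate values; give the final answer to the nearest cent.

2023-01-01 to 2023-05-19: 139 days, exemption $237000 → ($717000 − $237000) × 0.8% × 139/365 = $1462.3562
2023-05-20 to 2023-08-30: 103 days, exemption $641000 → ($717000 − $641000) × 0.8% × 103/365 = $171.5726
2023-08-31 to 2023-12-31: 123 days, exemption $469000 → ($717000 − $469000) × 0.8% × 123/365 = $668.5808
Total = $2302.5096

$2302.51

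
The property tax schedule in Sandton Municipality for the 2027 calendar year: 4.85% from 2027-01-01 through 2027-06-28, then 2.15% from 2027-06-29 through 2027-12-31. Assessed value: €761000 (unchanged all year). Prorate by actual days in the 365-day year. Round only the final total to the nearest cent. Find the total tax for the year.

€26437.97

2027-01-01 to 2027-06-28: 179 days at 4.85% → €761000 × 4.85% × 179/365 = €18100.3329
2027-06-29 to 2027-12-31: 186 days at 2.15% → €761000 × 2.15% × 186/365 = €8337.6411
Total = €26437.9740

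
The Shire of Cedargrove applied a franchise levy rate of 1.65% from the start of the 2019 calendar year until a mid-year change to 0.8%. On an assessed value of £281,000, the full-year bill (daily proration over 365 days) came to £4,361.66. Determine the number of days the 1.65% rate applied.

Let d = days at the first rate; then 365 − d days at the second rate.
£281,000 × [1.65%·d + 0.8%·(365−d)] / 365 = £4,361.66
Solving gives d = 323, so the new rate took effect on 20 Nov 2019.

323 days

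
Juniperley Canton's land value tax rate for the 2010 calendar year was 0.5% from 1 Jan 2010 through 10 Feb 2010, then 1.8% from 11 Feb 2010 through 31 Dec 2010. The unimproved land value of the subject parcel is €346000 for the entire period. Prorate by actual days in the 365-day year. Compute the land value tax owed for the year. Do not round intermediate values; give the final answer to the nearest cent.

€5722.75

1 Jan – 10 Feb 2010: 41 days at 0.5% → €346000 × 0.5% × 41/365 = €194.3288
11 Feb – 31 Dec 2010: 324 days at 1.8% → €346000 × 1.8% × 324/365 = €5528.4164
Total = €5722.7452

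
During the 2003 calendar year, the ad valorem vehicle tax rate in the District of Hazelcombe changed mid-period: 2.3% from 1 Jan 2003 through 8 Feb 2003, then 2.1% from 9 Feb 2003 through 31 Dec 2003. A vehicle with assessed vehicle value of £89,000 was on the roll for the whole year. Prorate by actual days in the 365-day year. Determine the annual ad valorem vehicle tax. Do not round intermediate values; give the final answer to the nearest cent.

1 Jan – 8 Feb 2003: 39 days at 2.3% → £89,000 × 2.3% × 39/365 = £218.7205
9 Feb – 31 Dec 2003: 326 days at 2.1% → £89,000 × 2.1% × 326/365 = £1,669.2986
Total = £1,888.0192

£1,888.02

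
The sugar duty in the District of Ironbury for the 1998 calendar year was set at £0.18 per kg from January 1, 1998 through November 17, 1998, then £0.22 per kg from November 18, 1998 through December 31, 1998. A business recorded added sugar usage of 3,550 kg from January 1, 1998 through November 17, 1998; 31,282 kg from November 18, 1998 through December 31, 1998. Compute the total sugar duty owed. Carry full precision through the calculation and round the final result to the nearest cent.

£7,521.04

January 1 – November 17, 1998: 3,550 kg at £0.18/kg → £639.00
November 18 – December 31, 1998: 31,282 kg at £0.22/kg → £6,882.04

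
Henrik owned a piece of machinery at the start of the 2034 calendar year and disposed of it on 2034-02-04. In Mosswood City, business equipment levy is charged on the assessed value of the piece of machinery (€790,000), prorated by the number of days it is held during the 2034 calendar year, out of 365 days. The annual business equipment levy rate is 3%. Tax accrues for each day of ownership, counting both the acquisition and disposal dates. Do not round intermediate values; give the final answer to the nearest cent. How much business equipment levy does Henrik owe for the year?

Days held (2034-01-01 to 2034-02-04): 35 out of 365
Tax = €790,000 × 3% × 35/365 = €2,272.6027

€2,272.60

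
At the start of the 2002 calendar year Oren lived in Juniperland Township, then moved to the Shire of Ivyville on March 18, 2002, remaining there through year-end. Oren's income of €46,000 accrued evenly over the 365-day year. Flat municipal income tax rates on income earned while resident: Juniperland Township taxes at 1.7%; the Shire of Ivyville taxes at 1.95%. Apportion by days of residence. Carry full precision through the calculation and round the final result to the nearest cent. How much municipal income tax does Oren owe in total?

Juniperland Township, January 1 – March 17, 2002: 76 days → €46,000 × 1.7% × 76/365 = €162.8274
The Shire of Ivyville, March 18 – December 31, 2002: 289 days → €46,000 × 1.95% × 289/365 = €710.2274
Total = €873.0548

€873.05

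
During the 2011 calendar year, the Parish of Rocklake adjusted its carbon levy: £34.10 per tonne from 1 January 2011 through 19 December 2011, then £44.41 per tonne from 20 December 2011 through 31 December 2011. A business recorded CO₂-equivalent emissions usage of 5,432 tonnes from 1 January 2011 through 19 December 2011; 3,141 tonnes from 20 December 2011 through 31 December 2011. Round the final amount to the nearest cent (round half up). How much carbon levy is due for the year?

1 January – 19 December 2011: 5,432 tonnes at £34.10/tonne → £185,231.20
20 December – 31 December 2011: 3,141 tonnes at £44.41/tonne → £139,491.81

£324,723.01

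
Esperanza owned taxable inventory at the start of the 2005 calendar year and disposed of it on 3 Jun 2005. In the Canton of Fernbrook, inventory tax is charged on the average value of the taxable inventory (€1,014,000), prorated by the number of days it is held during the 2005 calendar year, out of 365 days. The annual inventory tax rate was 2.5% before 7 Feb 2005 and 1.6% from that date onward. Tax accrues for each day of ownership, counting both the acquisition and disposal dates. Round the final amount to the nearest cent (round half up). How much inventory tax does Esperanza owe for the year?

€7,770.30

1 Jan – 6 Feb 2005: 37 days at 2.5% → €1,014,000 × 2.5% × 37/365 = €2,569.7260
7 Feb – 3 Jun 2005: 117 days at 1.6% → €1,014,000 × 1.6% × 117/365 = €5,200.5699
Total = €7,770.2959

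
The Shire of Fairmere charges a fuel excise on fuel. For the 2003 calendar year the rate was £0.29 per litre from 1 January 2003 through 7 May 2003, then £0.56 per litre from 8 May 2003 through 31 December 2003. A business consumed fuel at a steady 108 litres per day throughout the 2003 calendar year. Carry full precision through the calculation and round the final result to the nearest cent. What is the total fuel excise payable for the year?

£18371.88

1 January – 7 May 2003: 127 days × 108 litres/day = 13,716 litres at £0.29/litre → £3977.64
8 May – 31 December 2003: 238 days × 108 litres/day = 25,704 litres at £0.56/litre → £14394.24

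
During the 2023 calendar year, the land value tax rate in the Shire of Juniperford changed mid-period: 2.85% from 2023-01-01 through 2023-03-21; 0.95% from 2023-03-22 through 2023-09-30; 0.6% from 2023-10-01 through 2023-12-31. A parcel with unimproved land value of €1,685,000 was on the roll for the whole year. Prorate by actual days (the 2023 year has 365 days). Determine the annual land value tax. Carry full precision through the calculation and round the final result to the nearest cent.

€21,537.99

2023-01-01 to 2023-03-21: 80 days at 2.85% → €1,685,000 × 2.85% × 80/365 = €10,525.4795
2023-03-22 to 2023-09-30: 193 days at 0.95% → €1,685,000 × 0.95% × 193/365 = €8,464.2397
2023-10-01 to 2023-12-31: 92 days at 0.6% → €1,685,000 × 0.6% × 92/365 = €2,548.2740
Total = €21,537.9932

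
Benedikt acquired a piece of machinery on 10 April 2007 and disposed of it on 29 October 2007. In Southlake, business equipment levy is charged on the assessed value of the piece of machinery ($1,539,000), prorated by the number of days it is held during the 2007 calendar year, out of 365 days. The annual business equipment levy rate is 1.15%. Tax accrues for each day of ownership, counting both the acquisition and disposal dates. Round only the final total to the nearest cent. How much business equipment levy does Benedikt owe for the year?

$9,843.28

Days held (10 April – 29 October 2007): 203 out of 365
Tax = $1,539,000 × 1.15% × 203/365 = $9,843.2753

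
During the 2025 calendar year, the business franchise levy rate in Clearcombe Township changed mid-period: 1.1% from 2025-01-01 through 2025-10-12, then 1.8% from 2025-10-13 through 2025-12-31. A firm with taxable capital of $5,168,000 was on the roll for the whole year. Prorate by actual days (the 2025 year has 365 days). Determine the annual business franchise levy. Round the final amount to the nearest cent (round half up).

2025-01-01 to 2025-10-12: 285 days at 1.1% → $5,168,000 × 1.1% × 285/365 = $44,388.1644
2025-10-13 to 2025-12-31: 80 days at 1.8% → $5,168,000 × 1.8% × 80/365 = $20,388.8219
Total = $64,776.9863

$64,776.99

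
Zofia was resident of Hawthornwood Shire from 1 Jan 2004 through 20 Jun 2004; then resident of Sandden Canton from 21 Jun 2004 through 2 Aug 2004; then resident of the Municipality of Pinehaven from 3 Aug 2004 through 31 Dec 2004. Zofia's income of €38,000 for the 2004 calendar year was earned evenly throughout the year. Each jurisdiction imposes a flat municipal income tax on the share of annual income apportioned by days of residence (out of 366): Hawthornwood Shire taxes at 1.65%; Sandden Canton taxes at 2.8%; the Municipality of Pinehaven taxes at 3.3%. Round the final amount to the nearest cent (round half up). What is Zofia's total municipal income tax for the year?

Hawthornwood Shire, 1 Jan – 20 Jun 2004: 172 days → €38,000 × 1.65% × 172/366 = €294.6557
Sandden Canton, 21 Jun – 2 Aug 2004: 43 days → €38,000 × 2.8% × 43/366 = €125.0055
The Municipality of Pinehaven, 3 Aug – 31 Dec 2004: 151 days → €38,000 × 3.3% × 151/366 = €517.3607
Total = €937.0219

€937.02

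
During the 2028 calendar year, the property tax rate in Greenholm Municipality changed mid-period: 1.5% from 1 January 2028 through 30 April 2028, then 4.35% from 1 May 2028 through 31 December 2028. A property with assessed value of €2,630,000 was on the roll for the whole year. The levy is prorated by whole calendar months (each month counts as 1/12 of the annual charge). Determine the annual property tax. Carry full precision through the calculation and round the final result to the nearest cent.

€89,420.00

1 January – 30 April 2028: 4 months at 1.5% → €2,630,000 × 1.5% × 4/12 = €13,150.0000
1 May – 31 December 2028: 8 months at 4.35% → €2,630,000 × 4.35% × 8/12 = €76,270.0000
Total = €89,420.0000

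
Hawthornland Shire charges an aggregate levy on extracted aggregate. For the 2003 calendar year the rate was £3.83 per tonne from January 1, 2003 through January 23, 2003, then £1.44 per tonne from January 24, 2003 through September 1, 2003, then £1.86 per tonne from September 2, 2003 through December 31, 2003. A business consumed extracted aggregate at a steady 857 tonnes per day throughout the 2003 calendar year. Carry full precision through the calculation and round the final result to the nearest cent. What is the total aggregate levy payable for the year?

January 1 – January 23, 2003: 23 days × 857 tonnes/day = 19,711 tonnes at £3.83/tonne → £75493.13
January 24 – September 1, 2003: 221 days × 857 tonnes/day = 189,397 tonnes at £1.44/tonne → £272731.68
September 2 – December 31, 2003: 121 days × 857 tonnes/day = 103,697 tonnes at £1.86/tonne → £192876.42

£541101.23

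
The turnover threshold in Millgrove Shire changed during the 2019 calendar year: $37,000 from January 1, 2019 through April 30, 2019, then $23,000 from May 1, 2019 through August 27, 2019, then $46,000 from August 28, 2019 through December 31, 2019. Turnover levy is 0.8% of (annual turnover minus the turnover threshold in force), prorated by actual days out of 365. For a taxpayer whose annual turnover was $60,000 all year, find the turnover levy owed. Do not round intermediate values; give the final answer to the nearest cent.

January 1 – April 30, 2019: 120 days, exemption $37,000 → ($60,000 − $37,000) × 0.8% × 120/365 = $60.4932
May 1 – August 27, 2019: 119 days, exemption $23,000 → ($60,000 − $23,000) × 0.8% × 119/365 = $96.5041
August 28 – December 31, 2019: 126 days, exemption $46,000 → ($60,000 − $46,000) × 0.8% × 126/365 = $38.6630
Total = $195.6603

$195.66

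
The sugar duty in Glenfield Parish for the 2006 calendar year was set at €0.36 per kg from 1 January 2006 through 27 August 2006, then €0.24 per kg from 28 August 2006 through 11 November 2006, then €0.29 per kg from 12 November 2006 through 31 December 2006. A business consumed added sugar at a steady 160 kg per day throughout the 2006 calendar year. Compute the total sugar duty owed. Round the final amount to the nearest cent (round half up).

1 January – 27 August 2006: 239 days × 160 kg/day = 38,240 kg at €0.36/kg → €13,766.40
28 August – 11 November 2006: 76 days × 160 kg/day = 12,160 kg at €0.24/kg → €2,918.40
12 November – 31 December 2006: 50 days × 160 kg/day = 8,000 kg at €0.29/kg → €2,320.00

€19,004.80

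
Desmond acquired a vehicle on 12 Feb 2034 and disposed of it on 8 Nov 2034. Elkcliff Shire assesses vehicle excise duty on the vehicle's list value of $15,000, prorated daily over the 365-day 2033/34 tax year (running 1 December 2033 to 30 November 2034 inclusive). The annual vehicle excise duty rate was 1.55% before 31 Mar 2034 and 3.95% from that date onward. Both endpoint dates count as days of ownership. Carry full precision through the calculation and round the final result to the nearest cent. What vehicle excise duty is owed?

$391.93

12 Feb – 30 Mar 2034: 47 days at 1.55% → $15,000 × 1.55% × 47/365 = $29.9384
31 Mar – 8 Nov 2034: 223 days at 3.95% → $15,000 × 3.95% × 223/365 = $361.9932
Total = $391.9315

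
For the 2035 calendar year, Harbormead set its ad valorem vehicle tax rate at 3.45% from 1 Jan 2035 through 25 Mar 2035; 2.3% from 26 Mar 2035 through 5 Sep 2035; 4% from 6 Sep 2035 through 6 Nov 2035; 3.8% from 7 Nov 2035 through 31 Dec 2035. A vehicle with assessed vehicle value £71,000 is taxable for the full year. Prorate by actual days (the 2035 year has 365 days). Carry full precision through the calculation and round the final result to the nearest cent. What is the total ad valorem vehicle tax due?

1 Jan – 25 Mar 2035: 84 days at 3.45% → £71,000 × 3.45% × 84/365 = £563.7205
26 Mar – 5 Sep 2035: 164 days at 2.3% → £71,000 × 2.3% × 164/365 = £733.7315
6 Sep – 6 Nov 2035: 62 days at 4% → £71,000 × 4% × 62/365 = £482.4110
7 Nov – 31 Dec 2035: 55 days at 3.8% → £71,000 × 3.8% × 55/365 = £406.5479
Total = £2,186.4110

£2,186.41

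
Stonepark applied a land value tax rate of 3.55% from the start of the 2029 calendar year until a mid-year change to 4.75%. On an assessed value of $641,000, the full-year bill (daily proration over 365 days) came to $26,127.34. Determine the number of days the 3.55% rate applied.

Let d = days at the first rate; then 365 − d days at the second rate.
$641,000 × [3.55%·d + 4.75%·(365−d)] / 365 = $26,127.34
Solving gives d = 205, so the new rate took effect on July 25, 2029.

205 days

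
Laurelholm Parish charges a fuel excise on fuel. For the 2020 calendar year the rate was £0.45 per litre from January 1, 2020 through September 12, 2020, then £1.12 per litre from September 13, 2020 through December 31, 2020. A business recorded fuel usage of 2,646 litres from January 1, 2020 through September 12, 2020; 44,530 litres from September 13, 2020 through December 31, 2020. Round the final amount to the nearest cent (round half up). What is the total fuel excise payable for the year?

January 1 – September 12, 2020: 2,646 litres at £0.45/litre → £1,190.70
September 13 – December 31, 2020: 44,530 litres at £1.12/litre → £49,873.60

£51,064.30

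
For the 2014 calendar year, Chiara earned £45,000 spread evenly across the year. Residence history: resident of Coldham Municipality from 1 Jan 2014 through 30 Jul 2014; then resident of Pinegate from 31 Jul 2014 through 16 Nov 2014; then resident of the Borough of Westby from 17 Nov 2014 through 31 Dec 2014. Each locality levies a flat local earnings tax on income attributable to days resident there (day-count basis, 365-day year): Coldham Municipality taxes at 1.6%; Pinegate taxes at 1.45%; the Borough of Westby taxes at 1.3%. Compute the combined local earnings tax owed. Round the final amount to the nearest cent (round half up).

Coldham Municipality, 1 Jan – 30 Jul 2014: 211 days → £45,000 × 1.6% × 211/365 = £416.2192
Pinegate, 31 Jul – 16 Nov 2014: 109 days → £45,000 × 1.45% × 109/365 = £194.8562
The Borough of Westby, 17 Nov – 31 Dec 2014: 45 days → £45,000 × 1.3% × 45/365 = £72.1233
Total = £683.1986

£683.20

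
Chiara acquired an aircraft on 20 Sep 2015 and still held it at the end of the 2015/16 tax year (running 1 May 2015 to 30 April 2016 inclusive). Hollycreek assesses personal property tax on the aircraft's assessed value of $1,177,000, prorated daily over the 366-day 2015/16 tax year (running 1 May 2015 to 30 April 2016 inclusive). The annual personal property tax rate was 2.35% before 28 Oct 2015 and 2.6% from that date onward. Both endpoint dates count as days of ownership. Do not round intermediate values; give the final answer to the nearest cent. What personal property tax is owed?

20 Sep – 27 Oct 2015: 38 days at 2.35% → $1,177,000 × 2.35% × 38/366 = $2,871.7514
28 Oct 2015 – 30 Apr 2016: 186 days at 2.6% → $1,177,000 × 2.6% × 186/366 = $15,551.8361
Total = $18,423.5874

$18,423.59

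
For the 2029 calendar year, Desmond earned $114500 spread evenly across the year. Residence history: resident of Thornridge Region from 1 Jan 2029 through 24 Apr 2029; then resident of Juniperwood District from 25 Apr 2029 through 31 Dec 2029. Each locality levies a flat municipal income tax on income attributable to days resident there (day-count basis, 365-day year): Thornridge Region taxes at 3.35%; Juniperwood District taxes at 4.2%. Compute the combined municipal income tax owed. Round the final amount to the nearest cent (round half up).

$4505.03

Thornridge Region, 1 Jan – 24 Apr 2029: 114 days → $114500 × 3.35% × 114/365 = $1198.0151
Juniperwood District, 25 Apr – 31 Dec 2029: 251 days → $114500 × 4.2% × 251/365 = $3307.0110
Total = $4505.0260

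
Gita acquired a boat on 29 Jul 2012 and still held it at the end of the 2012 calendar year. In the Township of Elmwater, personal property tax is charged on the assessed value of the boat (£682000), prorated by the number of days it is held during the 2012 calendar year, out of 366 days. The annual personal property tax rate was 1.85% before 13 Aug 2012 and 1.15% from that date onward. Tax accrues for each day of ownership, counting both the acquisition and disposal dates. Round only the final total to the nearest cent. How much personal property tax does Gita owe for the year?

29 Jul – 12 Aug 2012: 15 days at 1.85% → £682000 × 1.85% × 15/366 = £517.0902
13 Aug – 31 Dec 2012: 141 days at 1.15% → £682000 × 1.15% × 141/366 = £3021.4836
Total = £3538.5738

£3538.57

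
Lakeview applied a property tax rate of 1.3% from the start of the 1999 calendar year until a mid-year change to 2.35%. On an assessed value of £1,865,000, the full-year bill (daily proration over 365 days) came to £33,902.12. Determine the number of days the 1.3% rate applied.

Let d = days at the first rate; then 365 − d days at the second rate.
£1,865,000 × [1.3%·d + 2.35%·(365−d)] / 365 = £33,902.12
Solving gives d = 185, so the new rate took effect on 5 Jul 1999.

185 days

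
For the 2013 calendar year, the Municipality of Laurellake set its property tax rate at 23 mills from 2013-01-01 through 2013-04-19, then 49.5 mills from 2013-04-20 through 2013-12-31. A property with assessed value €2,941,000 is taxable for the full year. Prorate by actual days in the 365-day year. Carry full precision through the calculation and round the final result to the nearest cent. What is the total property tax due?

€122,305.31

2013-01-01 to 2013-04-19: 109 days at 23 mills → €2,941,000 × 2.3% × 109/365 = €20,200.2384
2013-04-20 to 2013-12-31: 256 days at 49.5 mills → €2,941,000 × 4.95% × 256/365 = €102,105.0740
Total = €122,305.3123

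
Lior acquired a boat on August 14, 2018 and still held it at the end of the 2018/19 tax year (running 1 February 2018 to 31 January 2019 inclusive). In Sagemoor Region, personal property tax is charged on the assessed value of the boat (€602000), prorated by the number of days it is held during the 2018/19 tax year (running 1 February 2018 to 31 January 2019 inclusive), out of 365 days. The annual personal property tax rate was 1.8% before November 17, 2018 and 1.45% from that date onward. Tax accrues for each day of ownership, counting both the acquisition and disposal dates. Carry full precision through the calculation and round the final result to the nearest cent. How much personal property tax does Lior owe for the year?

€4637.87

August 14 – November 16, 2018: 95 days at 1.8% → €602000 × 1.8% × 95/365 = €2820.3288
November 17, 2018 – January 31, 2019: 76 days at 1.45% → €602000 × 1.45% × 76/365 = €1817.5452
Total = €4637.8740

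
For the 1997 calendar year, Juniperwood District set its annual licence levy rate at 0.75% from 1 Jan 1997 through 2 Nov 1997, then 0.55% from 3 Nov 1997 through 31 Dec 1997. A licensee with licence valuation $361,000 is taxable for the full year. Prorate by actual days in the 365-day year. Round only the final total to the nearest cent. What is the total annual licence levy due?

1 Jan – 2 Nov 1997: 306 days at 0.75% → $361,000 × 0.75% × 306/365 = $2,269.8493
3 Nov – 31 Dec 1997: 59 days at 0.55% → $361,000 × 0.55% × 59/365 = $320.9438
Total = $2,590.7932

$2,590.79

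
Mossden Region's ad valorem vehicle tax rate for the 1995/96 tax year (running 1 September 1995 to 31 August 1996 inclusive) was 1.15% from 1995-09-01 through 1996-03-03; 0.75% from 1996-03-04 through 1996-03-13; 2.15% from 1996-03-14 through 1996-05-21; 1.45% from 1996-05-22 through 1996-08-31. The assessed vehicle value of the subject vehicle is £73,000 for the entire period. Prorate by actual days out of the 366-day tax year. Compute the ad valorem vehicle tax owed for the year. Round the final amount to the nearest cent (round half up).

1995-09-01 to 1996-03-03: 185 days at 1.15% → £73,000 × 1.15% × 185/366 = £424.3374
1996-03-04 to 1996-03-13: 10 days at 0.75% → £73,000 × 0.75% × 10/366 = £14.9590
1996-03-14 to 1996-05-21: 69 days at 2.15% → £73,000 × 2.15% × 69/366 = £295.8893
1996-05-22 to 1996-08-31: 102 days at 1.45% → £73,000 × 1.45% × 102/366 = £294.9918
Total = £1,030.1776

£1,030.18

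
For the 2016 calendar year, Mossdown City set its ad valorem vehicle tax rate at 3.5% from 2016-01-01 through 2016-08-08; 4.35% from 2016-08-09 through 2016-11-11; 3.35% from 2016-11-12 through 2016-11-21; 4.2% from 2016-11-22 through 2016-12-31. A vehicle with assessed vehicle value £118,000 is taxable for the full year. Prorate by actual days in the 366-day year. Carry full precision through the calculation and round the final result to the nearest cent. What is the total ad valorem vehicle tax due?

£4,475.78

2016-01-01 to 2016-08-08: 221 days at 3.5% → £118,000 × 3.5% × 221/366 = £2,493.7978
2016-08-09 to 2016-11-11: 95 days at 4.35% → £118,000 × 4.35% × 95/366 = £1,332.3361
2016-11-12 to 2016-11-21: 10 days at 3.35% → £118,000 × 3.35% × 10/366 = £108.0055
2016-11-22 to 2016-12-31: 40 days at 4.2% → £118,000 × 4.2% × 40/366 = £541.6393
Total = £4,475.7787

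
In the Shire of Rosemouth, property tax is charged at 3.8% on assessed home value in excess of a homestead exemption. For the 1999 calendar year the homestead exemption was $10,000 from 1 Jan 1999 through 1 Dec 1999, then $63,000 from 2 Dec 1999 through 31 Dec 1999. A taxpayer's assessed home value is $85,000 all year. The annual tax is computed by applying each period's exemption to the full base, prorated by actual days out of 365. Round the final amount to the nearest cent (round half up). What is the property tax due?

1 Jan – 1 Dec 1999: 335 days, exemption $10,000 → ($85,000 − $10,000) × 3.8% × 335/365 = $2,615.7534
2 Dec – 31 Dec 1999: 30 days, exemption $63,000 → ($85,000 − $63,000) × 3.8% × 30/365 = $68.7123
Total = $2,684.4658

$2,684.47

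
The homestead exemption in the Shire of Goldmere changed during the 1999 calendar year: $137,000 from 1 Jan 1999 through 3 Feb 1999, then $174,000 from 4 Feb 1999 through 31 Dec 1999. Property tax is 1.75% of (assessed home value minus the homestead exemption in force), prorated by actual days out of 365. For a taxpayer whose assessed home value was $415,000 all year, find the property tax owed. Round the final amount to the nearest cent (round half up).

1 Jan – 3 Feb 1999: 34 days, exemption $137,000 → ($415,000 − $137,000) × 1.75% × 34/365 = $453.1781
4 Feb – 31 Dec 1999: 331 days, exemption $174,000 → ($415,000 − $174,000) × 1.75% × 331/365 = $3,824.6370
Total = $4,277.8151

$4,277.82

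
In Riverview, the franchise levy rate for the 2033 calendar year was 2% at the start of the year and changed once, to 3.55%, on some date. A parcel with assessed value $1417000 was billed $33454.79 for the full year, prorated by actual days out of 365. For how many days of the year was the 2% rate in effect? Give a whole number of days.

Let d = days at the first rate; then 365 − d days at the second rate.
$1417000 × [2%·d + 3.55%·(365−d)] / 365 = $33454.79
Solving gives d = 280, so the new rate took effect on 8 October 2033.

280 days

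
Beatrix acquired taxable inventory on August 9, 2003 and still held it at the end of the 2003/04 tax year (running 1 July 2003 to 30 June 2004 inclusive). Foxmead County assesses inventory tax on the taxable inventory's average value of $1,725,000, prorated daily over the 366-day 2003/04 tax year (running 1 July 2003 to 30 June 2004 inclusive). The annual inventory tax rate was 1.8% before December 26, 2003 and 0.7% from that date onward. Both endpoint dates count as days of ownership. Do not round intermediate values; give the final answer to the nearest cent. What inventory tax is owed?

$17,994.67

August 9 – December 25, 2003: 139 days at 1.8% → $1,725,000 × 1.8% × 139/366 = $11,792.2131
December 26, 2003 – June 30, 2004: 188 days at 0.7% → $1,725,000 × 0.7% × 188/366 = $6,202.4590
Total = $17,994.6721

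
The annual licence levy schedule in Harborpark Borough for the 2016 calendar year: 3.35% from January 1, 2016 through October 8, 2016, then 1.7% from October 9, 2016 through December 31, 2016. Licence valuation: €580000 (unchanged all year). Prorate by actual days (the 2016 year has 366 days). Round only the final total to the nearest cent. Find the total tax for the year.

€17233.61

January 1 – October 8, 2016: 282 days at 3.35% → €580000 × 3.35% × 282/366 = €14970.6557
October 9 – December 31, 2016: 84 days at 1.7% → €580000 × 1.7% × 84/366 = €2262.9508
Total = €17233.6066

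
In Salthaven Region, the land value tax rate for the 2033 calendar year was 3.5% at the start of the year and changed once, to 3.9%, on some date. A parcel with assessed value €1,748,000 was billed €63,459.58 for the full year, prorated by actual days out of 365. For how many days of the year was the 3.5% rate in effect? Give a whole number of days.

246 days

Let d = days at the first rate; then 365 − d days at the second rate.
€1,748,000 × [3.5%·d + 3.9%·(365−d)] / 365 = €63,459.58
Solving gives d = 246, so the new rate took effect on 4 September 2033.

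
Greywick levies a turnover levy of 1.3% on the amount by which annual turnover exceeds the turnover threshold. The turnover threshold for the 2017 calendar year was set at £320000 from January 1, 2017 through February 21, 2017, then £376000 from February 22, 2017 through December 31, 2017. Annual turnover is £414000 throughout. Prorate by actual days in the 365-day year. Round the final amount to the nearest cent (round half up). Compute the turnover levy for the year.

January 1 – February 21, 2017: 52 days, exemption £320000 → (£414000 − £320000) × 1.3% × 52/365 = £174.0932
February 22 – December 31, 2017: 313 days, exemption £376000 → (£414000 − £376000) × 1.3% × 313/365 = £423.6219
Total = £597.7151

£597.72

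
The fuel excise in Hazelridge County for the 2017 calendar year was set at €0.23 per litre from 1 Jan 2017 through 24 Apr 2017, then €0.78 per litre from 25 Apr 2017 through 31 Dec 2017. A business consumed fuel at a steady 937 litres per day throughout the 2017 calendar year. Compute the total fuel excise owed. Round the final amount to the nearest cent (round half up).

€208,014.00

1 Jan – 24 Apr 2017: 114 days × 937 litres/day = 106,818 litres at €0.23/litre → €24,568.14
25 Apr – 31 Dec 2017: 251 days × 937 litres/day = 235,187 litres at €0.78/litre → €183,445.86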